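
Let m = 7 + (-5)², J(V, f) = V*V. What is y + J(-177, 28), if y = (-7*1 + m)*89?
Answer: 33554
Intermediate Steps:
J(V, f) = V²
m = 32 (m = 7 + 25 = 32)
y = 2225 (y = (-7*1 + 32)*89 = (-7 + 32)*89 = 25*89 = 2225)
y + J(-177, 28) = 2225 + (-177)² = 2225 + 31329 = 33554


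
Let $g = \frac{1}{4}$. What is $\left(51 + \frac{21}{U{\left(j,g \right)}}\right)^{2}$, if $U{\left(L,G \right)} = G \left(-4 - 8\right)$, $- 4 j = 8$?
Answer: $1936$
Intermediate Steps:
$j = -2$ ($j = \left(- \frac{1}{4}\right) 8 = -2$)
$g = \frac{1}{4} \approx 0.25$
$U{\left(L,G \right)} = - 12 G$ ($U{\left(L,G \right)} = G \left(-4 - 8\right) = G \left(-12\right) = - 12 G$)
$\left(51 + \frac{21}{U{\left(j,g \right)}}\right)^{2} = \left(51 + \frac{21}{\left(-12\right) \frac{1}{4}}\right)^{2} = \left(51 + \frac{21}{-3}\right)^{2} = \left(51 + 21 \left(- \frac{1}{3}\right)\right)^{2} = \left(51 - 7\right)^{2} = 44^{2} = 1936$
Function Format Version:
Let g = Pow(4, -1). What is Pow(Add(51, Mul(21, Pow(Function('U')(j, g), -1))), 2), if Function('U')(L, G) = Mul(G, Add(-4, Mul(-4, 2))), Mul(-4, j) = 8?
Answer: 1936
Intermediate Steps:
j = -2 (j = Mul(Rational(-1, 4), 8) = -2)
g = Rational(1, 4) ≈ 0.25000
Function('U')(L, G) = Mul(-12, G) (Function('U')(L, G) = Mul(G, Add(-4, -8)) = Mul(G, -12) = Mul(-12, G))
Pow(Add(51, Mul(21, Pow(Function('U')(j, g), -1))), 2) = Pow(Add(51, Mul(21, Pow(Mul(-12, Rational(1, 4)), -1))), 2) = Pow(Add(51, Mul(21, Pow(-3, -1))), 2) = Pow(Add(51, Mul(21, Rational(-1, 3))), 2) = Pow(Add(51, -7), 2) = Pow(44, 2) = 1936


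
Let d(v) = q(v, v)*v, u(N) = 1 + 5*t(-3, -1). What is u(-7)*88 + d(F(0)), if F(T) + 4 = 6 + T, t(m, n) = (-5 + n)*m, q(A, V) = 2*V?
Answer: 8016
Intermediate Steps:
t(m, n) = m*(-5 + n)
u(N) = 91 (u(N) = 1 + 5*(-3*(-5 - 1)) = 1 + 5*(-3*(-6)) = 1 + 5*18 = 1 + 90 = 91)
F(T) = 2 + T (F(T) = -4 + (6 + T) = 2 + T)
d(v) = 2*v**2 (d(v) = (2*v)*v = 2*v**2)
u(-7)*88 + d(F(0)) = 91*88 + 2*(2 + 0)**2 = 8008 + 2*2**2 = 8008 + 2*4 = 8008 + 8 = 8016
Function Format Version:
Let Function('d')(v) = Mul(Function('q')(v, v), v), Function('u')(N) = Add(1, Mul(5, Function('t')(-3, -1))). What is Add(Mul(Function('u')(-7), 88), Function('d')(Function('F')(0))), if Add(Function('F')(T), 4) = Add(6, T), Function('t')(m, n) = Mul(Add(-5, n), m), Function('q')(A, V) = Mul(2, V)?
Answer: 8016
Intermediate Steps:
Function('t')(m, n) = Mul(m, Add(-5, n))
Function('u')(N) = 91 (Function('u')(N) = Add(1, Mul(5, Mul(-3, Add(-5, -1)))) = Add(1, Mul(5, Mul(-3, -6))) = Add(1, Mul(5, 18)) = Add(1, 90) = 91)
Function('F')(T) = Add(2, T) (Function('F')(T) = Add(-4, Add(6, T)) = Add(2, T))
Function('d')(v) = Mul(2, Pow(v, 2)) (Function('d')(v) = Mul(Mul(2, v), v) = Mul(2, Pow(v, 2)))
Add(Mul(Function('u')(-7), 88), Function('d')(Function('F')(0))) = Add(Mul(91, 88), Mul(2, Pow(Add(2, 0), 2))) = Add(8008, Mul(2, Pow(2, 2))) = Add(8008, Mul(2, 4)) = Add(8008, 8) = 8016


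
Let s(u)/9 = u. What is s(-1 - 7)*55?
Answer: -3960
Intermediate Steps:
s(u) = 9*u
s(-1 - 7)*55 = (9*(-1 - 7))*55 = (9*(-8))*55 = -72*55 = -3960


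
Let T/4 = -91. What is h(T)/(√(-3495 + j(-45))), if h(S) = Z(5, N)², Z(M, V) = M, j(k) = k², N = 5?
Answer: -5*I*√30/42 ≈ -0.65205*I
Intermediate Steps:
T = -364 (T = 4*(-91) = -364)
h(S) = 25 (h(S) = 5² = 25)
h(T)/(√(-3495 + j(-45))) = 25/(√(-3495 + (-45)²)) = 25/(√(-3495 + 2025)) = 25/(√(-1470)) = 25/((7*I*√30)) = 25*(-I*√30/210) = -5*I*√30/42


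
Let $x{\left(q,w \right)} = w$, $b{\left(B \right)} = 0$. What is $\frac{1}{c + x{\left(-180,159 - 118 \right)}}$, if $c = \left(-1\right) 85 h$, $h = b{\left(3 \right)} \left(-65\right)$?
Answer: $\frac{1}{41} \approx 0.02439$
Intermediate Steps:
$h = 0$ ($h = 0 \left(-65\right) = 0$)
$c = 0$ ($c = \left(-1\right) 85 \cdot 0 = \left(-85\right) 0 = 0$)
$\frac{1}{c + x{\left(-180,159 - 118 \right)}} = \frac{1}{0 + \left(159 - 118\right)} = \frac{1}{0 + 41} = \frac{1}{41}$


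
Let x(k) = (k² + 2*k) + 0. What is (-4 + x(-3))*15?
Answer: -15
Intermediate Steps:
x(k) = k² + 2*k
(-4 + x(-3))*15 = (-4 - 3*(2 - 3))*15 = (-4 - 3*(-1))*15 = (-4 + 3)*15 = -1*15 = -15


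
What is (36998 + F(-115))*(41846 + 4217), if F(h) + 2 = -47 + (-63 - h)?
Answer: 1704377063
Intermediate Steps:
F(h) = -112 - h (F(h) = -2 + (-47 + (-63 - h)) = -2 + (-110 - h) = -112 - h)
(36998 + F(-115))*(41846 + 4217) = (36998 + (-112 - 1*(-115)))*(41846 + 4217) = (36998 + (-112 + 115))*46063 = (36998 + 3)*46063 = 37001*46063 = 1704377063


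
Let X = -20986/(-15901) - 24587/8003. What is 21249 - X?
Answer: 2704279439976/127255703 ≈ 21251.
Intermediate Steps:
X = -223006929/127255703 (X = -20986*(-1/15901) - 24587*1/8003 = 20986/15901 - 24587/8003 = -223006929/127255703 ≈ -1.7524)
21249 - X = 21249 - 1*(-223006929/127255703) = 21249 + 223006929/127255703 = 2704279439976/127255703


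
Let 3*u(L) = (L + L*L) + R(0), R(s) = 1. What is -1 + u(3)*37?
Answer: 478/3 ≈ 159.33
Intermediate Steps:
u(L) = ⅓ + L/3 + L²/3 (u(L) = ((L + L*L) + 1)/3 = ((L + L²) + 1)/3 = (1 + L + L²)/3 = ⅓ + L/3 + L²/3)
-1 + u(3)*37 = -1 + (⅓ + (⅓)*3 + (⅓)*3²)*37 = -1 + (⅓ + 1 + (⅓)*9)*37 = -1 + (⅓ + 1 + 3)*37 = -1 + (13/3)*37 = -1 + 481/3 = 478/3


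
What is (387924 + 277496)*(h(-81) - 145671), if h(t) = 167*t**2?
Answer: 632159646720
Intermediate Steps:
(387924 + 277496)*(h(-81) - 145671) = (387924 + 277496)*(167*(-81)**2 - 145671) = 665420*(167*6561 - 145671) = 665420*(1095687 - 145671) = 665420*950016 = 632159646720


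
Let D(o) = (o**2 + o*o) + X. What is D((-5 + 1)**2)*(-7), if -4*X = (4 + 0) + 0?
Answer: -3577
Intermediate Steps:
X = -1 (X = -((4 + 0) + 0)/4 = -(4 + 0)/4 = -1/4*4 = -1)
D(o) = -1 + 2*o**2 (D(o) = (o**2 + o*o) - 1 = (o**2 + o**2) - 1 = 2*o**2 - 1 = -1 + 2*o**2)
D((-5 + 1)**2)*(-7) = (-1 + 2*((-5 + 1)**2)**2)*(-7) = (-1 + 2*((-4)**2)**2)*(-7) = (-1 + 2*16**2)*(-7) = (-1 + 2*256)*(-7) = (-1 + 512)*(-7) = 511*(-7) = -3577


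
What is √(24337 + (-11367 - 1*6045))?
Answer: 5*√277 ≈ 83.217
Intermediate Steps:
√(24337 + (-11367 - 1*6045)) = √(24337 + (-11367 - 6045)) = √(24337 - 17412) = √6925 = 5*√277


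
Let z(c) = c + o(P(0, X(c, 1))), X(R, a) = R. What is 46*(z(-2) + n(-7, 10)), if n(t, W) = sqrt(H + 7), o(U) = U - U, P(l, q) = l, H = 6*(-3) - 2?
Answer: -92 + 46*I*sqrt(13) ≈ -92.0 + 165.86*I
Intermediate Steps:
H = -20 (H = -18 - 2 = -20)
o(U) = 0
n(t, W) = I*sqrt(13) (n(t, W) = sqrt(-20 + 7) = sqrt(-13) = I*sqrt(13))
z(c) = c (z(c) = c + 0 = c)
46*(z(-2) + n(-7, 10)) = 46*(-2 + I*sqrt(13)) = -92 + 46*I*sqrt(13)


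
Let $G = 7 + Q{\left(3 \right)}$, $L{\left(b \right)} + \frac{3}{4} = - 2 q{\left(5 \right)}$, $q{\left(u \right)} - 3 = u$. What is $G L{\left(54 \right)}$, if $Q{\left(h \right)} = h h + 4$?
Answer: $-335$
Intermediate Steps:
$Q{\left(h \right)} = 4 + h^{2}$ ($Q{\left(h \right)} = h^{2} + 4 = 4 + h^{2}$)
$q{\left(u \right)} = 3 + u$
$L{\left(b \right)} = - \frac{67}{4}$ ($L{\left(b \right)} = - \frac{3}{4} - 2 \left(3 + 5\right) = - \frac{3}{4} - 16 = - \frac{67}{4}$)
$G = 20$ ($G = 7 + \left(4 + 3^{2}\right) = 7 + \left(4 + 9\right) = 7 + 13 = 20$)
$G L{\left(54 \right)} = 20 \left(- \frac{67}{4}\right) = -335$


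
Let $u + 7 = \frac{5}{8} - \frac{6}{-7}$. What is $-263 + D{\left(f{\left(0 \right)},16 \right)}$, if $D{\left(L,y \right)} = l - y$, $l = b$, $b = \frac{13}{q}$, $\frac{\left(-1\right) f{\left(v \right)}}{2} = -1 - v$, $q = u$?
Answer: $- \frac{86939}{309} \approx -281.36$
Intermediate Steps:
$u = - \frac{309}{56}$ ($u = -7 + \left(\frac{5}{8} - \frac{6}{-7}\right) = -7 + \left(5 \cdot \frac{1}{8} - - \frac{6}{7}\right) = -7 + \left(\frac{5}{8} + \frac{6}{7}\right) = -7 + \frac{83}{56} = - \frac{309}{56} \approx -5.5179$)
$q = - \frac{309}{56} \approx -5.5179$
$f{\left(v \right)} = 2 + 2 v$ ($f{\left(v \right)} = - 2 \left(-1 - v\right) = 2 + 2 v$)
$b = - \frac{728}{309}$ ($b = \frac{13}{- \frac{309}{56}} = 13 \left(- \frac{56}{309}\right) = - \frac{728}{309} \approx -2.356$)
$l = - \frac{728}{309} \approx -2.356$
$D{\left(L,y \right)} = - \frac{728}{309} - y$
$-263 + D{\left(f{\left(0 \right)},16 \right)} = -263 - \frac{5672}{309} = - \frac{86939}{309}$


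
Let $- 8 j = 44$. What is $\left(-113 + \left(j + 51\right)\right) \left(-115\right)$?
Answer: $\frac{15525}{2} \approx 7762.5$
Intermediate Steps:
$j = - \frac{11}{2}$ ($j = \left(- \frac{1}{8}\right) 44 = - \frac{11}{2} \approx -5.5$)
$\left(-113 + \left(j + 51\right)\right) \left(-115\right) = \left(-113 + \left(- \frac{11}{2} + 51\right)\right) \left(-115\right) = \left(-113 + \frac{91}{2}\right) \left(-115\right) = \left(- \frac{135}{2}\right) \left(-115\right) = \frac{15525}{2}$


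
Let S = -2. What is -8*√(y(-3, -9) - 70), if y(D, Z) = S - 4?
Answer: -16*I*√19 ≈ -69.742*I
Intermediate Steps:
y(D, Z) = -6 (y(D, Z) = -2 - 4 = -6)
-8*√(y(-3, -9) - 70) = -8*√(-6 - 70) = -16*I*√19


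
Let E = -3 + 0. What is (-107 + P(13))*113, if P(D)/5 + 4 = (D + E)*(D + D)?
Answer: 132549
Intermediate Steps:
E = -3
P(D) = -20 + 10*D*(-3 + D) (P(D) = -20 + 5*((D - 3)*(D + D)) = -20 + 5*((-3 + D)*(2*D)) = -20 + 5*(2*D*(-3 + D)) = -20 + 10*D*(-3 + D))
(-107 + P(13))*113 = (-107 + (-20 - 30*13 + 10*13²))*113 = (-107 + (-20 - 390 + 10*169))*113 = (-107 + (-20 - 390 + 1690))*113 = (-107 + 1280)*113 = 1173*113 = 132549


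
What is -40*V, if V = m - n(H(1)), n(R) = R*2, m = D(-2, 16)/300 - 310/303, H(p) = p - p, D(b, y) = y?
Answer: 58768/1515 ≈ 38.791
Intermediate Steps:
H(p) = 0
m = -7346/7575 (m = 16/300 - 310/303 = 16*(1/300) - 310*1/303 = 4/75 - 310/303 = -7346/7575 ≈ -0.96977)
n(R) = 2*R
V = -7346/7575 (V = -7346/7575 - 2*0 = -7346/7575 - 1*0 = -7346/7575 + 0 = -7346/7575 ≈ -0.96977)
-40*V = -40*(-7346/7575) = 58768/1515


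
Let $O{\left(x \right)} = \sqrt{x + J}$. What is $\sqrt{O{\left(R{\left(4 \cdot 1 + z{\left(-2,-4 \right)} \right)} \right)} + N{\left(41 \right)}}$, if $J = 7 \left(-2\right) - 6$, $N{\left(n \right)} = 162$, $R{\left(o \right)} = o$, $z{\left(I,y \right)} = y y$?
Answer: $9 \sqrt{2} \approx 12.728$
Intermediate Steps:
$z{\left(I,y \right)} = y^{2}$
$J = -20$ ($J = -14 - 6 = -20$)
$O{\left(x \right)} = \sqrt{-20 + x}$ ($O{\left(x \right)} = \sqrt{x - 20} = \sqrt{-20 + x}$)
$\sqrt{O{\left(R{\left(4 \cdot 1 + z{\left(-2,-4 \right)} \right)} \right)} + N{\left(41 \right)}} = \sqrt{\sqrt{-20 + \left(4 \cdot 1 + \left(-4\right)^{2}\right)} + 162} = \sqrt{\sqrt{-20 + \left(4 + 16\right)} + 162} = \sqrt{\sqrt{-20 + 20} + 162} = \sqrt{\sqrt{0} + 162} = \sqrt{0 + 162} = \sqrt{162} = 9 \sqrt{2}$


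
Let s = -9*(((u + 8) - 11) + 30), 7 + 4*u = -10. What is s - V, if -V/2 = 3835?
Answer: 29861/4 ≈ 7465.3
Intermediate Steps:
u = -17/4 (u = -7/4 + (1/4)*(-10) = -7/4 - 5/2 = -17/4 ≈ -4.2500)
V = -7670 (V = -2*3835 = -7670)
s = -819/4 (s = -9*(((-17/4 + 8) - 11) + 30) = -9*((15/4 - 11) + 30) = -9*(-29/4 + 30) = -9*91/4 = -819/4 ≈ -204.75)
s - V = -819/4 - 1*(-7670) = -819/4 + 7670 = 29861/4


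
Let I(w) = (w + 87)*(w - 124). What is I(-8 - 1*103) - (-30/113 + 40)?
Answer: 632830/113 ≈ 5600.3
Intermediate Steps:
I(w) = (-124 + w)*(87 + w) (I(w) = (87 + w)*(-124 + w) = (-124 + w)*(87 + w))
I(-8 - 1*103) - (-30/113 + 40) = (-10788 + (-8 - 1*103)**2 - 37*(-8 - 1*103)) - (-30/113 + 40) = (-10788 + (-8 - 103)**2 - 37*(-8 - 103)) - (-30*1/113 + 40) = (-10788 + (-111)**2 - 37*(-111)) - (-30/113 + 40) = (-10788 + 12321 + 4107) - 1*4490/113 = 5640 - 4490/113 = 632830/113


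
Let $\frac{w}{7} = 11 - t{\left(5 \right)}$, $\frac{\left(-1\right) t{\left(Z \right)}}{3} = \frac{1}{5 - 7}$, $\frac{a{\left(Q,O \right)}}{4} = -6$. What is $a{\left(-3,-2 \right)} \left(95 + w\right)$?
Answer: $-3876$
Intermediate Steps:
$a{\left(Q,O \right)} = -24$ ($a{\left(Q,O \right)} = 4 \left(-6\right) = -24$)
$t{\left(Z \right)} = \frac{3}{2}$ ($t{\left(Z \right)} = - \frac{3}{5 - 7} = - \frac{3}{-2} = \left(-3\right) \left(- \frac{1}{2}\right) = \frac{3}{2}$)
$w = \frac{133}{2}$ ($w = 7 \left(11 - \frac{3}{2}\right) = 7 \cdot \frac{19}{2} = \frac{133}{2} \approx 66.5$)
$a{\left(-3,-2 \right)} \left(95 + w\right) = - 24 \left(95 + \frac{133}{2}\right) = \left(-24\right) \frac{323}{2} = -3876$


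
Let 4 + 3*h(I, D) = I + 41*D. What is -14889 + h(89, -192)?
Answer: -52454/3 ≈ -17485.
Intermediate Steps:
h(I, D) = -4/3 + I/3 + 41*D/3 (h(I, D) = -4/3 + (I + 41*D)/3 = -4/3 + (I/3 + 41*D/3) = -4/3 + I/3 + 41*D/3)
-14889 + h(89, -192) = -14889 + (-4/3 + (⅓)*89 + (41/3)*(-192)) = -14889 + (-4/3 + 89/3 - 2624) = -14889 - 7787/3 = -52454/3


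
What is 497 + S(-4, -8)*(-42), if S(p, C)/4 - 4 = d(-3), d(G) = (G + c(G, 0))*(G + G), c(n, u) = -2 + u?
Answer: -5215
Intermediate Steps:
d(G) = 2*G*(-2 + G) (d(G) = (G + (-2 + 0))*(G + G) = (G - 2)*(2*G) = (-2 + G)*(2*G) = 2*G*(-2 + G))
S(p, C) = 136 (S(p, C) = 16 + 4*(2*(-3)*(-2 - 3)) = 16 + 4*(2*(-3)*(-5)) = 16 + 4*30 = 16 + 120 = 136)
497 + S(-4, -8)*(-42) = 497 + 136*(-42) = 497 - 5712 = -5215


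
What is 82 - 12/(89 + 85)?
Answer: 2376/29 ≈ 81.931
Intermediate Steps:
82 - 12/(89 + 85) = 82 - 12/174 = 82 + (1/174)*(-12) = 82 - 2/29 = 2376/29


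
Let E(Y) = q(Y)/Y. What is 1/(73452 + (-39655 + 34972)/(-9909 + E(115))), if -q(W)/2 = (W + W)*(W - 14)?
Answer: 10313/757515159 ≈ 1.3614e-5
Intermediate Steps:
q(W) = -4*W*(-14 + W) (q(W) = -2*(W + W)*(W - 14) = -2*2*W*(-14 + W) = -4*W*(-14 + W))
E(Y) = 56 - 4*Y (E(Y) = (4*Y*(14 - Y))/Y = 56 - 4*Y)
1/(73452 + (-39655 + 34972)/(-9909 + E(115))) = 1/(73452 + (-39655 + 34972)/(-9909 + (56 - 4*115))) = 1/(73452 - 4683/(-9909 + (56 - 460))) = 1/(73452 - 4683/(-9909 - 404)) = 1/(73452 - 4683/(-10313)) = 1/(73452 - 4683*(-1/10313)) = 1/(73452 + 4683/10313) = 1/(757515159/10313) = 10313/757515159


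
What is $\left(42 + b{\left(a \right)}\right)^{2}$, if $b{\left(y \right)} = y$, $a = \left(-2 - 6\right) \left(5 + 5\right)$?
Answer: $1444$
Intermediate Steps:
$a = -80$ ($a = \left(-8\right) 10 = -80$)
$\left(42 + b{\left(a \right)}\right)^{2} = \left(42 - 80\right)^{2} = \left(-38\right)^{2} = 1444$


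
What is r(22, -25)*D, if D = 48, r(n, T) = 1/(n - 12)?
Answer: 24/5 ≈ 4.8000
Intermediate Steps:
r(n, T) = 1/(-12 + n)
r(22, -25)*D = 48/(-12 + 22) = 48/10 = (⅒)*48 = 24/5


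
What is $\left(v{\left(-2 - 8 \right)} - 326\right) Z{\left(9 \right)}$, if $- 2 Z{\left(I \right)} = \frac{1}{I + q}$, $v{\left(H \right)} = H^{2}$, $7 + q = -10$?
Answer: $- \frac{113}{8} \approx -14.125$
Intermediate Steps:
$q = -17$ ($q = -7 - 10 = -17$)
$Z{\left(I \right)} = - \frac{1}{2 \left(-17 + I\right)}$ ($Z{\left(I \right)} = - \frac{1}{2 \left(I - 17\right)} = - \frac{1}{2 \left(-17 + I\right)}$)
$\left(v{\left(-2 - 8 \right)} - 326\right) Z{\left(9 \right)} = \left(\left(-2 - 8\right)^{2} - 326\right) \left(- \frac{1}{-34 + 2 \cdot 9}\right) = \left(\left(-2 - 8\right)^{2} - 326\right) \left(- \frac{1}{-34 + 18}\right) = \left(\left(-10\right)^{2} - 326\right) \left(- \frac{1}{-16}\right) = \left(100 - 326\right) \left(\left(-1\right) \left(- \frac{1}{16}\right)\right) = \left(-226\right) \frac{1}{16} = - \frac{113}{8}$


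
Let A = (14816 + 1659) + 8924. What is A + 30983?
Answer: 56382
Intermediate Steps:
A = 25399 (A = 16475 + 8924 = 25399)
A + 30983 = 25399 + 30983 = 56382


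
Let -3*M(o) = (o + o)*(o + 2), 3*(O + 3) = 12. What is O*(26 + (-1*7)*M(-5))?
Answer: 96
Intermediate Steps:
O = 1 (O = -3 + (1/3)*12 = -3 + 4 = 1)
M(o) = -2*o*(2 + o)/3 (M(o) = -(o + o)*(o + 2)/3 = -2*o*(2 + o)/3)
O*(26 + (-1*7)*M(-5)) = 1*(26 + (-1*7)*(-2/3*(-5)*(2 - 5))) = 1*(26 - (-14)*(-5)*(-3)/3) = 1*(26 - 7*(-10)) = 1*(26 + 70) = 1*96 = 96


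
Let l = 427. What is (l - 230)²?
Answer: 38809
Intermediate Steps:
(l - 230)² = (427 - 230)² = 197² = 38809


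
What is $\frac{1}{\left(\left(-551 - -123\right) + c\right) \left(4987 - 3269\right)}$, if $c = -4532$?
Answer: $- \frac{1}{8521280} \approx -1.1735 \cdot 10^{-7}$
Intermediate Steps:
$\frac{1}{\left(\left(-551 - -123\right) + c\right) \left(4987 - 3269\right)} = \frac{1}{\left(\left(-551 - -123\right) - 4532\right) \left(4987 - 3269\right)} = \frac{1}{\left(\left(-551 + 123\right) - 4532\right) 1718} = \frac{1}{\left(-428 - 4532\right) 1718} = \frac{1}{\left(-4960\right) 1718} = \frac{1}{-8521280} = - \frac{1}{8521280}$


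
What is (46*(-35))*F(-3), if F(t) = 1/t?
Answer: 1610/3 ≈ 536.67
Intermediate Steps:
(46*(-35))*F(-3) = (46*(-35))/(-3) = -1610*(-⅓) = 1610/3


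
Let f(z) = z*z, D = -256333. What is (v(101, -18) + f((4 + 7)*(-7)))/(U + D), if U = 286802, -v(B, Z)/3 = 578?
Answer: 4195/30469 ≈ 0.13768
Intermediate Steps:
v(B, Z) = -1734 (v(B, Z) = -3*578 = -1734)
f(z) = z²
(v(101, -18) + f((4 + 7)*(-7)))/(U + D) = (-1734 + ((4 + 7)*(-7))²)/(286802 - 256333) = (-1734 + (11*(-7))²)/30469 = (-1734 + (-77)²)*(1/30469) = (-1734 + 5929)*(1/30469) = 4195*(1/30469) = 4195/30469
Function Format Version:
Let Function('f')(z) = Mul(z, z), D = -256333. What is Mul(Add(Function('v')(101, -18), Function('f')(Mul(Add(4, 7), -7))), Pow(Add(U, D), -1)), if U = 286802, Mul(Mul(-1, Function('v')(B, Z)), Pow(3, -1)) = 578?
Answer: Rational(4195, 30469) ≈ 0.13768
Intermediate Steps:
Function('v')(B, Z) = -1734 (Function('v')(B, Z) = Mul(-3, 578) = -1734)
Function('f')(z) = Pow(z, 2)
Mul(Add(Function('v')(101, -18), Function('f')(Mul(Add(4, 7), -7))), Pow(Add(U, D), -1)) = Mul(Add(-1734, Pow(Mul(Add(4, 7), -7), 2)), Pow(Add(286802, -256333), -1)) = Mul(Add(-1734, Pow(Mul(11, -7), 2)), Pow(30469, -1)) = Mul(Add(-1734, Pow(-77, 2)), Rational(1, 30469)) = Mul(Add(-1734, 5929), Rational(1, 30469)) = Mul(4195, Rational(1, 30469)) = Rational(4195, 30469)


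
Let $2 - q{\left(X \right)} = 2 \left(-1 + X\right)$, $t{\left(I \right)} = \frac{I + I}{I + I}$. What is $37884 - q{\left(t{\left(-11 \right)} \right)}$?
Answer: $37882$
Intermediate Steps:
$t{\left(I \right)} = 1$ ($t{\left(I \right)} = \frac{2 I}{2 I} = 2 I \frac{1}{2 I} = 1$)
$q{\left(X \right)} = 4 - 2 X$ ($q{\left(X \right)} = 2 - 2 \left(-1 + X\right) = 2 - \left(-2 + 2 X\right) = 4 - 2 X$)
$37884 - q{\left(t{\left(-11 \right)} \right)} = 37884 - \left(4 - 2\right) = 37884 - 2 = 37882$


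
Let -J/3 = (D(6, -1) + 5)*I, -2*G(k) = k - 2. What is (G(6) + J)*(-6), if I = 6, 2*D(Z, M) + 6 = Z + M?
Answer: 498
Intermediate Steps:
G(k) = 1 - k/2 (G(k) = -(k - 2)/2 = -(-2 + k)/2 = 1 - k/2)
D(Z, M) = -3 + M/2 + Z/2 (D(Z, M) = -3 + (Z + M)/2 = -3 + (M + Z)/2 = -3 + (M/2 + Z/2) = -3 + M/2 + Z/2)
J = -81 (J = -3*((-3 + (½)*(-1) + (½)*6) + 5)*6 = -3*((-3 - ½ + 3) + 5)*6 = -3*(-½ + 5)*6 = -27*6/2 = -3*27 = -81)
(G(6) + J)*(-6) = ((1 - ½*6) - 81)*(-6) = ((1 - 3) - 81)*(-6) = (-2 - 81)*(-6) = -83*(-6) = 498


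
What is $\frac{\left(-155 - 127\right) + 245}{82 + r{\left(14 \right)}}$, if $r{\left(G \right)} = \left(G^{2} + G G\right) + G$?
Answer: $- \frac{37}{488} \approx -0.07582$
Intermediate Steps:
$r{\left(G \right)} = G + 2 G^{2}$ ($r{\left(G \right)} = \left(G^{2} + G^{2}\right) + G = 2 G^{2} + G = G + 2 G^{2}$)
$\frac{\left(-155 - 127\right) + 245}{82 + r{\left(14 \right)}} = \frac{\left(-155 - 127\right) + 245}{82 + 14 \left(1 + 2 \cdot 14\right)} = \frac{\left(-155 - 127\right) + 245}{82 + 14 \left(1 + 28\right)} = \frac{-282 + 245}{82 + 14 \cdot 29} = - \frac{37}{82 + 406} = - \frac{37}{488}$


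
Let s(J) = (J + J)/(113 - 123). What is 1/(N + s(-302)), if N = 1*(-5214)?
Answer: -5/25768 ≈ -0.00019404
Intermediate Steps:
s(J) = -J/5 (s(J) = (2*J)/(-10) = (2*J)*(-⅒) = -J/5)
N = -5214
1/(N + s(-302)) = 1/(-5214 - ⅕*(-302)) = 1/(-5214 + 302/5) = 1/(-25768/5) = -5/25768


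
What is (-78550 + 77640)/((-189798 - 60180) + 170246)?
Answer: 455/39866 ≈ 0.011413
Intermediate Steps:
(-78550 + 77640)/((-189798 - 60180) + 170246) = -910/(-249978 + 170246) = -910/(-79732) = -910*(-1/79732) = 455/39866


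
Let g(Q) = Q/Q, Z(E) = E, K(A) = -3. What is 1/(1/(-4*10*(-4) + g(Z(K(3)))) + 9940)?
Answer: 161/1600341 ≈ 0.00010060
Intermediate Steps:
g(Q) = 1
1/(1/(-4*10*(-4) + g(Z(K(3)))) + 9940) = 1/(1/(-4*10*(-4) + 1) + 9940) = 1/(1/(-40*(-4) + 1) + 9940) = 1/(1/(160 + 1) + 9940) = 1/(1/161 + 9940) = 1/(1600341/161) = 161/1600341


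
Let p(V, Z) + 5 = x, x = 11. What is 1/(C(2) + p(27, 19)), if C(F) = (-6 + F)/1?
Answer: ½ ≈ 0.50000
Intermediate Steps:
C(F) = -6 + F (C(F) = (-6 + F)*1 = -6 + F)
p(V, Z) = 6 (p(V, Z) = -5 + 11 = 6)
1/(C(2) + p(27, 19)) = 1/((-6 + 2) + 6) = 1/(-4 + 6) = 1/2 = ½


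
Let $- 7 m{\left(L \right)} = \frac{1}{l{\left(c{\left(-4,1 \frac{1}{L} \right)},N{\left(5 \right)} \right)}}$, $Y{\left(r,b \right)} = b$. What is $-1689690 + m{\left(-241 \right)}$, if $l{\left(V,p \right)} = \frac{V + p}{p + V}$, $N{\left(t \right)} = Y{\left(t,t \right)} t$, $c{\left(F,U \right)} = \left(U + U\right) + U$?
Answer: $- \frac{11827831}{7} \approx -1.6897 \cdot 10^{6}$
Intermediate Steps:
$c{\left(F,U \right)} = 3 U$ ($c{\left(F,U \right)} = 2 U + U = 3 U$)
$N{\left(t \right)} = t^{2}$ ($N{\left(t \right)} = t t = t^{2}$)
$l{\left(V,p \right)} = 1$ ($l{\left(V,p \right)} = \frac{V + p}{V + p} = 1$)
$m{\left(L \right)} = - \frac{1}{7}$ ($m{\left(L \right)} = - \frac{1}{7 \cdot 1} = \left(- \frac{1}{7}\right) 1 = - \frac{1}{7}$)
$-1689690 + m{\left(-241 \right)} = -1689690 - \frac{1}{7} = - \frac{11827831}{7}$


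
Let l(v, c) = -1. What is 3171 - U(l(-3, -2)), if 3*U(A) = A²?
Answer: 9512/3 ≈ 3170.7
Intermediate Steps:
U(A) = A²/3
3171 - U(l(-3, -2)) = 3171 - (-1)²/3 = 3171 - 1/3 = 3171 - 1*⅓ = 3171 - ⅓ = 9512/3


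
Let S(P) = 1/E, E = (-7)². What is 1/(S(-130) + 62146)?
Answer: 49/3045155 ≈ 1.6091e-5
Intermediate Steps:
E = 49
S(P) = 1/49
1/(S(-130) + 62146) = 1/(1/49 + 62146) = 1/(3045155/49) = 49/3045155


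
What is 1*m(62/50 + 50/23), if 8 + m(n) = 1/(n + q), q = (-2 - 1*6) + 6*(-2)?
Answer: -76871/9537 ≈ -8.0603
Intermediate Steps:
q = -20 (q = (-2 - 6) - 12 = -8 - 12 = -20)
m(n) = -8 + 1/(-20 + n) (m(n) = -8 + 1/(n - 20) = -8 + 1/(-20 + n))
1*m(62/50 + 50/23) = 1*((161 - 8*(62/50 + 50/23))/(-20 + (62/50 + 50/23))) = 1*((161 - 8*(62*(1/50) + 50*(1/23)))/(-20 + (62*(1/50) + 50*(1/23)))) = 1*((161 - 8*(31/25 + 50/23))/(-20 + (31/25 + 50/23))) = 1*((161 - 8*1963/575)/(-20 + 1963/575)) = 1*((161 - 15704/575)/(-9537/575)) = 1*(-575/9537*76871/575) = 1*(-76871/9537) = -76871/9537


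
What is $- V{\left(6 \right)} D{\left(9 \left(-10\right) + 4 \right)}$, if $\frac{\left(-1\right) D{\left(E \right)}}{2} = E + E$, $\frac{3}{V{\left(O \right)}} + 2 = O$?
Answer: $-258$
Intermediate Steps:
$V{\left(O \right)} = \frac{3}{-2 + O}$
$D{\left(E \right)} = - 4 E$ ($D{\left(E \right)} = - 2 \left(E + E\right) = - 2 \cdot 2 E = - 4 E$)
$- V{\left(6 \right)} D{\left(9 \left(-10\right) + 4 \right)} = - \frac{3}{-2 + 6} \left(- 4 \left(9 \left(-10\right) + 4\right)\right) = - \frac{3}{4} \left(- 4 \left(-90 + 4\right)\right) = - \frac{3}{4} \left(\left(-4\right) \left(-86\right)\right) = \left(-1\right) \frac{3}{4} \cdot 344 = \left(- \frac{3}{4}\right) 344 = -258$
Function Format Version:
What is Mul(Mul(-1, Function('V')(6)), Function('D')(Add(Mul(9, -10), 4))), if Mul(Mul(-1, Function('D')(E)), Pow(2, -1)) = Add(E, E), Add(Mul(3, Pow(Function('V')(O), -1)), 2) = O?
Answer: -258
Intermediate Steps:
Function('V')(O) = Mul(3, Pow(Add(-2, O), -1))
Function('D')(E) = Mul(-4, E) (Function('D')(E) = Mul(-2, Add(E, E)) = Mul(-2, Mul(2, E)) = Mul(-4, E))
Mul(Mul(-1, Function('V')(6)), Function('D')(Add(Mul(9, -10), 4))) = Mul(Mul(-1, Mul(3, Pow(Add(-2, 6), -1))), Mul(-4, Add(Mul(9, -10), 4))) = Mul(Mul(-1, Mul(3, Pow(4, -1))), Mul(-4, Add(-90, 4))) = Mul(Mul(-1, Mul(3, Rational(1, 4))), Mul(-4, -86)) = Mul(Mul(-1, Rational(3, 4)), 344) = Mul(Rational(-3, 4), 344) = -258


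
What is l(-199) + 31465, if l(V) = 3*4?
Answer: 31477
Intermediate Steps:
l(V) = 12
l(-199) + 31465 = 12 + 31465 = 31477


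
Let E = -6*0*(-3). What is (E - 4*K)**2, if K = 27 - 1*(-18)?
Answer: 32400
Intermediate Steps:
K = 45 (K = 27 + 18 = 45)
E = 0 (E = 0*(-3) = 0)
(E - 4*K)**2 = (0 - 4*45)**2 = (0 - 180)**2 = (-180)**2 = 32400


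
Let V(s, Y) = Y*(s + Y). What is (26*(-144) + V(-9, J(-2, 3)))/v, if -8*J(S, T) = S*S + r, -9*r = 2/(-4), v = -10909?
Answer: 77535647/226209024 ≈ 0.34276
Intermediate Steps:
r = 1/18 (r = -2/(9*(-4)) = -2*(-1)/(9*4) = -⅑*(-½) = 1/18 ≈ 0.055556)
J(S, T) = -1/144 - S²/8 (J(S, T) = -(S*S + 1/18)/8 = -(S² + 1/18)/8 = -(1/18 + S²)/8 = -1/144 - S²/8)
V(s, Y) = Y*(Y + s)
(26*(-144) + V(-9, J(-2, 3)))/v = (26*(-144) + (-1/144 - ⅛*(-2)²)*((-1/144 - ⅛*(-2)²) - 9))/(-10909) = (-3744 + (-1/144 - ⅛*4)*((-1/144 - ⅛*4) - 9))*(-1/10909) = (-3744 + (-1/144 - ½)*((-1/144 - ½) - 9))*(-1/10909) = (-3744 - 73*(-73/144 - 9)/144)*(-1/10909) = (-3744 - 73/144*(-1369/144))*(-1/10909) = (-3744 + 99937/20736)*(-1/10909) = -77535647/20736*(-1/10909) = 77535647/226209024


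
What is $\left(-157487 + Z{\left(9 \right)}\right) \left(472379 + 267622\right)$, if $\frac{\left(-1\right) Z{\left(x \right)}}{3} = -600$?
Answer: $-115208535687$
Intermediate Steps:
$Z{\left(x \right)} = 1800$ ($Z{\left(x \right)} = \left(-3\right) \left(-600\right) = 1800$)
$\left(-157487 + Z{\left(9 \right)}\right) \left(472379 + 267622\right) = \left(-157487 + 1800\right) \left(472379 + 267622\right) = \left(-155687\right) 740001 = -115208535687$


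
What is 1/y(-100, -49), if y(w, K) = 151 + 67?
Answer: 1/218 ≈ 0.0045872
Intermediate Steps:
y(w, K) = 218
1/y(-100, -49) = 1/218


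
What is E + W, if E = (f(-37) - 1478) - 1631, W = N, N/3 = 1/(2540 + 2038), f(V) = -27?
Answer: -4785535/1526 ≈ -3136.0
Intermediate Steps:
N = 1/1526 (N = 3/(2540 + 2038) = 3/4578 = 3*(1/4578) = 1/1526 ≈ 0.00065531)
W = 1/1526 ≈ 0.00065531
E = -3136 (E = (-27 - 1478) - 1631 = -1505 - 1631 = -3136)
E + W = -3136 + 1/1526 = -4785535/1526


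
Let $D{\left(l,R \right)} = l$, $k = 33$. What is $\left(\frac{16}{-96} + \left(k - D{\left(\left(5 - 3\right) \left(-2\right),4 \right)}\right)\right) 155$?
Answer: $\frac{34255}{6} \approx 5709.2$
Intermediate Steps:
$\left(\frac{16}{-96} + \left(k - D{\left(\left(5 - 3\right) \left(-2\right),4 \right)}\right)\right) 155 = \left(\frac{16}{-96} + \left(33 - \left(5 - 3\right) \left(-2\right)\right)\right) 155 = \left(16 \left(- \frac{1}{96}\right) + \left(33 - 2 \left(-2\right)\right)\right) 155 = \left(- \frac{1}{6} + \left(33 - -4\right)\right) 155 = \left(- \frac{1}{6} + \left(33 + 4\right)\right) 155 = \left(- \frac{1}{6} + 37\right) 155 = \frac{221}{6} \cdot 155 = \frac{34255}{6}$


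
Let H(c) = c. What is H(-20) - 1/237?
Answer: -4741/237 ≈ -20.004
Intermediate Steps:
H(-20) - 1/237 = -20 - 1/237 = -4741/237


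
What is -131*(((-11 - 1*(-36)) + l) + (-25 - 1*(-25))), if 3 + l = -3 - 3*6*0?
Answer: -2489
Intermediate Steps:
l = -6 (l = -3 + (-3 - 3*6*0) = -3 + (-3 - 18*0) = -3 + (-3 + 0) = -3 - 3 = -6)
-131*(((-11 - 1*(-36)) + l) + (-25 - 1*(-25))) = -131*(((-11 - 1*(-36)) - 6) + (-25 - 1*(-25))) = -131*(((-11 + 36) - 6) + (-25 + 25)) = -131*((25 - 6) + 0) = -131*(19 + 0) = -131*19 = -2489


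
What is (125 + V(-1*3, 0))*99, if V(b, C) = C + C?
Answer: 12375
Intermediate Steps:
V(b, C) = 2*C
(125 + V(-1*3, 0))*99 = (125 + 2*0)*99 = (125 + 0)*99 = 125*99 = 12375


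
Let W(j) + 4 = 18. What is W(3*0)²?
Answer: 196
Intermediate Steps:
W(j) = 14 (W(j) = -4 + 18 = 14)
W(3*0)² = 14² = 196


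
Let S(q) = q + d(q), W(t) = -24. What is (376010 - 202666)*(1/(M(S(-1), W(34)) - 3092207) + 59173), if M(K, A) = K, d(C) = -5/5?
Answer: 31717667483393664/3092209 ≈ 1.0257e+10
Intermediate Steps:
d(C) = -1 (d(C) = -5*1/5 = -1)
S(q) = -1 + q (S(q) = q - 1 = -1 + q)
(376010 - 202666)*(1/(M(S(-1), W(34)) - 3092207) + 59173) = (376010 - 202666)*(1/((-1 - 1) - 3092207) + 59173) = 173344*(1/(-2 - 3092207) + 59173) = 173344*(1/(-3092209) + 59173) = 173344*(-1/3092209 + 59173) = 173344*(182975283156/3092209) = 31717667483393664/3092209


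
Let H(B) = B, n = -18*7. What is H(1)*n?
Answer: -126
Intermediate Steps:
n = -126
H(1)*n = 1*(-126) = -126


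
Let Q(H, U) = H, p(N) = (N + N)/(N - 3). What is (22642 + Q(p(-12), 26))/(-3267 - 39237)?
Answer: -8087/15180 ≈ -0.53274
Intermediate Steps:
p(N) = 2*N/(-3 + N) (p(N) = (2*N)/(-3 + N) = 2*N/(-3 + N))
(22642 + Q(p(-12), 26))/(-3267 - 39237) = (22642 + 2*(-12)/(-3 - 12))/(-3267 - 39237) = (22642 + 2*(-12)/(-15))/(-42504) = (22642 + 2*(-12)*(-1/15))*(-1/42504) = (22642 + 8/5)*(-1/42504) = (113218/5)*(-1/42504) = -8087/15180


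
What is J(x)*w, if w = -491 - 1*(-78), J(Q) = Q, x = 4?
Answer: -1652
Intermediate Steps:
w = -413 (w = -491 + 78 = -413)
J(x)*w = 4*(-413) = -1652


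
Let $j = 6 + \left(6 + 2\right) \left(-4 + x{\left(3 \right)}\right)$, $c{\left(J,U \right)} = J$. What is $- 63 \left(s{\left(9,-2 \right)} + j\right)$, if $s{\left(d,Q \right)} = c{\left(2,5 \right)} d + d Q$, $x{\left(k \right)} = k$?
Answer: $126$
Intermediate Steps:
$j = -2$ ($j = 6 + \left(6 + 2\right) \left(-4 + 3\right) = 6 + 8 \left(-1\right) = 6 - 8 = -2$)
$s{\left(d,Q \right)} = 2 d + Q d$ ($s{\left(d,Q \right)} = 2 d + d Q = 2 d + Q d$)
$- 63 \left(s{\left(9,-2 \right)} + j\right) = - 63 \left(9 \left(2 - 2\right) - 2\right) = - 63 \left(9 \cdot 0 - 2\right) = - 63 \left(0 - 2\right) = \left(-63\right) \left(-2\right) = 126$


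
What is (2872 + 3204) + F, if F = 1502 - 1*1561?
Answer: 6017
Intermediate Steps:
F = -59 (F = 1502 - 1561 = -59)
(2872 + 3204) + F = (2872 + 3204) - 59 = 6076 - 59 = 6017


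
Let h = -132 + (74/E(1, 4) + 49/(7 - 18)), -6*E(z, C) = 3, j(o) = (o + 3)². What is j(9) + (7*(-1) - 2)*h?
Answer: 29745/11 ≈ 2704.1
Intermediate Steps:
j(o) = (3 + o)²
E(z, C) = -½ (E(z, C) = -⅙*3 = -½)
h = -3129/11 (h = -132 + (74/(-½) + 49/(7 - 18)) = -132 + (74*(-2) + 49/(-11)) = -132 + (-148 + 49*(-1/11)) = -132 + (-148 - 49/11) = -132 - 1677/11 = -3129/11 ≈ -284.45)
j(9) + (7*(-1) - 2)*h = (3 + 9)² + (7*(-1) - 2)*(-3129/11) = 12² + (-7 - 2)*(-3129/11) = 144 - 9*(-3129/11) = 144 + 28161/11 = 29745/11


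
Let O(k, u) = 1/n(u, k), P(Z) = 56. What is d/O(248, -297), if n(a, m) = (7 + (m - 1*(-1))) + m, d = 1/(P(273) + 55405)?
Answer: 24/2641 ≈ 0.0090875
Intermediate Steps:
d = 1/55461 (d = 1/(56 + 55405) = 1/55461 ≈ 1.8031e-5)
n(a, m) = 8 + 2*m (n(a, m) = (7 + (m + 1)) + m = (7 + (1 + m)) + m = (8 + m) + m = 8 + 2*m)
O(k, u) = 1/(8 + 2*k)
d/O(248, -297) = 1/(55461*((1/(2*(4 + 248))))) = 1/(55461*(((½)/252))) = 1/(55461*(((½)*(1/252)))) = 1/(55461*(1/504)) = (1/55461)*504 = 24/2641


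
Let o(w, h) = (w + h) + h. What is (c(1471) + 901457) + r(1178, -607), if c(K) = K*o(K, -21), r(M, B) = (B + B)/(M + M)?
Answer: 3538141241/1178 ≈ 3.0035e+6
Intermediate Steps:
o(w, h) = w + 2*h (o(w, h) = (h + w) + h = w + 2*h)
r(M, B) = B/M (r(M, B) = (2*B)/((2*M)) = (2*B)*(1/(2*M)) = B/M)
c(K) = K*(-42 + K) (c(K) = K*(K + 2*(-21)) = K*(K - 42) = K*(-42 + K))
(c(1471) + 901457) + r(1178, -607) = (1471*(-42 + 1471) + 901457) - 607/1178 = (1471*1429 + 901457) - 607*1/1178 = (2102059 + 901457) - 607/1178 = 3003516 - 607/1178 = 3538141241/1178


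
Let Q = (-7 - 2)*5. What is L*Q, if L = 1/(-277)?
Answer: 45/277 ≈ 0.16245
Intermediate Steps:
Q = -45 (Q = -9*5 = -45)
L = -1/277 ≈ -0.0036101
L*Q = -1/277*(-45) = 45/277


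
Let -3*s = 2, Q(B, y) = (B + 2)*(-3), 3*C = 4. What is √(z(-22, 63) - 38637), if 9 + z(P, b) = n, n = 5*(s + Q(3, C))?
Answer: I*√348519/3 ≈ 196.78*I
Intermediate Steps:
C = 4/3 (C = (⅓)*4 = 4/3 ≈ 1.3333)
Q(B, y) = -6 - 3*B (Q(B, y) = (2 + B)*(-3) = -6 - 3*B)
s = -⅔ (s = -⅓*2 = -⅔ ≈ -0.66667)
n = -235/3 (n = 5*(-⅔ + (-6 - 3*3)) = 5*(-⅔ + (-6 - 9)) = 5*(-⅔ - 15) = 5*(-47/3) = -235/3 ≈ -78.333)
z(P, b) = -262/3 (z(P, b) = -9 - 235/3 = -262/3)
√(z(-22, 63) - 38637) = √(-262/3 - 38637) = √(-116173/3) = I*√348519/3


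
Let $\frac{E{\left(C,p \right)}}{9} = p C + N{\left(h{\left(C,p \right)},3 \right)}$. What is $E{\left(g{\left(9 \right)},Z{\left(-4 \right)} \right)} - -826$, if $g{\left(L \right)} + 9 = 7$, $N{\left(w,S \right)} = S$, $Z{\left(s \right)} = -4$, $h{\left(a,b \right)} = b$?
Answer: $925$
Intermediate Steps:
$g{\left(L \right)} = -2$ ($g{\left(L \right)} = -9 + 7 = -2$)
$E{\left(C,p \right)} = 27 + 9 C p$ ($E{\left(C,p \right)} = 9 \left(p C + 3\right) = 9 \left(C p + 3\right) = 9 \left(3 + C p\right) = 27 + 9 C p$)
$E{\left(g{\left(9 \right)},Z{\left(-4 \right)} \right)} - -826 = \left(27 + 9 \left(-2\right) \left(-4\right)\right) - -826 = \left(27 + 72\right) + 826 = 99 + 826 = 925$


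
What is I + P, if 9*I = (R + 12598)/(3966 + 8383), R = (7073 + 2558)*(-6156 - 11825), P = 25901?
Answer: 2705500628/111141 ≈ 24343.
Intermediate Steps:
R = -173175011 (R = 9631*(-17981) = -173175011)
I = -173162413/111141 (I = ((-173175011 + 12598)/(3966 + 8383))/9 = (-173162413/12349)/9 = (-173162413*1/12349)/9 = (1/9)*(-173162413/12349) = -173162413/111141 ≈ -1558.0)
I + P = -173162413/111141 + 25901 = 2705500628/111141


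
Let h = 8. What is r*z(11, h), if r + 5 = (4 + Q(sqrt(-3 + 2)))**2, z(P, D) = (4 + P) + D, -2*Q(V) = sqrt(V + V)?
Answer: 161 - 161*I/2 ≈ 161.0 - 80.5*I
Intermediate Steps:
Q(V) = -sqrt(2)*sqrt(V)/2 (Q(V) = -sqrt(V + V)/2 = -sqrt(2)*sqrt(V)/2)
z(P, D) = 4 + D + P
r = -5 + (4 - sqrt(2)*sqrt(I)/2)**2 (r = -5 + (4 - sqrt(2)*sqrt(sqrt(-3 + 2))/2)**2 = -5 + (4 - sqrt(2)*sqrt(sqrt(-1))/2)**2 = -5 + (4 - sqrt(2)*sqrt(I)/2)**2 ≈ 7.0 - 3.5*I)
r*z(11, h) = (7 - 7*I/2)*(4 + 8 + 11) = (7 - 7*I/2)*23 = 161 - 161*I/2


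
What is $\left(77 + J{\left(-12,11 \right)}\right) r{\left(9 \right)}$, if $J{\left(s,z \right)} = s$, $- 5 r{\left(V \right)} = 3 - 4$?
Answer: $13$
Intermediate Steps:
$r{\left(V \right)} = \frac{1}{5}$ ($r{\left(V \right)} = - \frac{3 - 4}{5} = \left(- \frac{1}{5}\right) \left(-1\right) = \frac{1}{5}$)
$\left(77 + J{\left(-12,11 \right)}\right) r{\left(9 \right)} = \left(77 - 12\right) \frac{1}{5} = 65 \cdot \frac{1}{5} = 13$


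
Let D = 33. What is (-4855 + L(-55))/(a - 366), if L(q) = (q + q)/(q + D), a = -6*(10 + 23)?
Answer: 2425/282 ≈ 8.5993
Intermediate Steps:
a = -198 (a = -6*33 = -198)
L(q) = 2*q/(33 + q) (L(q) = (q + q)/(q + 33) = (2*q)/(33 + q) = 2*q/(33 + q))
(-4855 + L(-55))/(a - 366) = (-4855 + 2*(-55)/(33 - 55))/(-198 - 366) = (-4855 + 2*(-55)/(-22))/(-564) = (-4855 + 2*(-55)*(-1/22))*(-1/564) = (-4855 + 5)*(-1/564) = -4850*(-1/564) = 2425/282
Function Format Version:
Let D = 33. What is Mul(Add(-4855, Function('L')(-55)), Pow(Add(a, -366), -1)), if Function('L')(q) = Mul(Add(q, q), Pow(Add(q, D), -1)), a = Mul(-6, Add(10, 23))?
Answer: Rational(2425, 282) ≈ 8.5993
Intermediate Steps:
a = -198 (a = Mul(-6, 33) = -198)
Function('L')(q) = Mul(2, q, Pow(Add(33, q), -1)) (Function('L')(q) = Mul(Add(q, q), Pow(Add(q, 33), -1)) = Mul(Mul(2, q), Pow(Add(33, q), -1)) = Mul(2, q, Pow(Add(33, q), -1)))
Mul(Add(-4855, Function('L')(-55)), Pow(Add(a, -366), -1)) = Mul(Add(-4855, Mul(2, -55, Pow(Add(33, -55), -1))), Pow(Add(-198, -366), -1)) = Mul(Add(-4855, Mul(2, -55, Pow(-22, -1))), Pow(-564, -1)) = Mul(Add(-4855, Mul(2, -55, Rational(-1, 22))), Rational(-1, 564)) = Mul(Add(-4855, 5), Rational(-1, 564)) = Mul(-4850, Rational(-1, 564)) = Rational(2425, 282)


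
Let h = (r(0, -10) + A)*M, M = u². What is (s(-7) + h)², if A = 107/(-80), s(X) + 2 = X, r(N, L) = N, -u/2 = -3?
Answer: 1306449/400 ≈ 3266.1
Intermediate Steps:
u = 6 (u = -2*(-3) = 6)
s(X) = -2 + X
A = -107/80 (A = 107*(-1/80) = -107/80 ≈ -1.3375)
M = 36 (M = 6² = 36)
h = -963/20 (h = (0 - 107/80)*36 = -107/80*36 = -963/20 ≈ -48.150)
(s(-7) + h)² = ((-2 - 7) - 963/20)² = (-9 - 963/20)² = (-1143/20)² = 1306449/400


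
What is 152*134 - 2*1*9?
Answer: 20350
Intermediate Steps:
152*134 - 2*1*9 = 20368 - 2*9 = 20368 - 18 = 20350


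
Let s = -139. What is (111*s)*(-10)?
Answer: 154290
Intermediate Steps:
(111*s)*(-10) = (111*(-139))*(-10) = -15429*(-10) = 154290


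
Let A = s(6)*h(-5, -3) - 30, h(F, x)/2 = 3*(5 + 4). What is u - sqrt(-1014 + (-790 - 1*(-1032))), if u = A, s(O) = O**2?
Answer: 1914 - 2*I*sqrt(193) ≈ 1914.0 - 27.785*I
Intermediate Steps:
h(F, x) = 54 (h(F, x) = 2*(3*(5 + 4)) = 2*(3*9) = 2*27 = 54)
A = 1914 (A = 6**2*54 - 30 = 36*54 - 30 = 1944 - 30 = 1914)
u = 1914
u - sqrt(-1014 + (-790 - 1*(-1032))) = 1914 - sqrt(-1014 + (-790 - 1*(-1032))) = 1914 - sqrt(-1014 + (-790 + 1032)) = 1914 - sqrt(-1014 + 242) = 1914 - sqrt(-772) = 1914 - 2*I*sqrt(193)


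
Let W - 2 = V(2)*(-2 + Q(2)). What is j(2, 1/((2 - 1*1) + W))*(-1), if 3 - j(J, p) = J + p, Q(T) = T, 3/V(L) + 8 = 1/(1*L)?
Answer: -2/3 ≈ -0.66667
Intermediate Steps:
V(L) = 3/(-8 + 1/L) (V(L) = 3/(-8 + 1/(1*L)) = 3/(-8 + 1/L))
W = 2 (W = 2 + (-3*2/(-1 + 8*2))*(-2 + 2) = 2 - 3*2/(-1 + 16)*0 = 2 - 3*2/15*0 = 2 - 3*2*1/15*0 = 2 - 2/5*0 = 2 + 0 = 2)
j(J, p) = 3 - J - p (j(J, p) = 3 - (J + p) = 3 + (-J - p) = 3 - J - p)
j(2, 1/((2 - 1*1) + W))*(-1) = (3 - 1*2 - 1/((2 - 1*1) + 2))*(-1) = (3 - 2 - 1/((2 - 1) + 2))*(-1) = (3 - 2 - 1/(1 + 2))*(-1) = (3 - 2 - 1/3)*(-1) = (2/3)*(-1) = -2/3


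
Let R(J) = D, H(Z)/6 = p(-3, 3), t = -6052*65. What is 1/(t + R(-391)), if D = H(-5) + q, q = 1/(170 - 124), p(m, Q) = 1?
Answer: -46/18095203 ≈ -2.5421e-6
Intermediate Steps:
t = -393380
q = 1/46 ≈ 0.021739
H(Z) = 6 (H(Z) = 6*1 = 6)
D = 277/46 (D = 6 + 1/46 = 277/46 ≈ 6.0217)
R(J) = 277/46
1/(t + R(-391)) = 1/(-393380 + 277/46) = 1/(-18095203/46) = -46/18095203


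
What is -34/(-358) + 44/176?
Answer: 247/716 ≈ 0.34497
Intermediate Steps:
-34/(-358) + 44/176 = -34*(-1/358) + 44*(1/176) = 17/179 + ¼ = 247/716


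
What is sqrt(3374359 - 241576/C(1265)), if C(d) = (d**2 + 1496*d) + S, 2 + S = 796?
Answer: 3*sqrt(4575726611267171455)/3493459 ≈ 1836.9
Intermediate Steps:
S = 794 (S = -2 + 796 = 794)
C(d) = 794 + d**2 + 1496*d (C(d) = (d**2 + 1496*d) + 794 = 794 + d**2 + 1496*d)
sqrt(3374359 - 241576/C(1265)) = sqrt(3374359 - 241576/(794 + 1265**2 + 1496*1265)) = sqrt(3374359 - 241576/(794 + 1600225 + 1892440)) = sqrt(3374359 - 241576/3493459) = sqrt(11788184576205/3493459) = 3*sqrt(4575726611267171455)/3493459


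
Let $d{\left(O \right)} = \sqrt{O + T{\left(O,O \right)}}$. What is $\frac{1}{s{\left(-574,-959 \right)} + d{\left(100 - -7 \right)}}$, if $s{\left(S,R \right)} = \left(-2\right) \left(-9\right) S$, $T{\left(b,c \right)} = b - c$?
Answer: $- \frac{10332}{106750117} - \frac{\sqrt{107}}{106750117} \approx -9.6884 \cdot 10^{-5}$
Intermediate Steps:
$s{\left(S,R \right)} = 18 S$
$d{\left(O \right)} = \sqrt{O}$ ($d{\left(O \right)} = \sqrt{O + \left(O - O\right)} = \sqrt{O + 0} = \sqrt{O}$)
$\frac{1}{s{\left(-574,-959 \right)} + d{\left(100 - -7 \right)}} = \frac{1}{18 \left(-574\right) + \sqrt{100 - -7}} = \frac{1}{-10332 + \sqrt{100 + 7}} = \frac{1}{-10332 + \sqrt{107}}$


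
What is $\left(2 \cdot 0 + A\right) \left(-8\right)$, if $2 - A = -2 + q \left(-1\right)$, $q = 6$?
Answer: $-80$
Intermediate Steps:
$A = 10$ ($A = 2 - \left(-2 + 6 \left(-1\right)\right) = 2 - \left(-2 - 6\right) = 2 - -8 = 2 + 8 = 10$)
$\left(2 \cdot 0 + A\right) \left(-8\right) = \left(2 \cdot 0 + 10\right) \left(-8\right) = \left(0 + 10\right) \left(-8\right) = 10 \left(-8\right) = -80$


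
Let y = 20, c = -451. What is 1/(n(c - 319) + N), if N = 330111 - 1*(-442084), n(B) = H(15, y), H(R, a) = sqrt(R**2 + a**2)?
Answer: 1/772220 ≈ 1.2950e-6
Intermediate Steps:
n(B) = 25 (n(B) = sqrt(15**2 + 20**2) = sqrt(225 + 400) = sqrt(625) = 25)
N = 772195 (N = 330111 + 442084 = 772195)
1/(n(c - 319) + N) = 1/(25 + 772195) = 1/772220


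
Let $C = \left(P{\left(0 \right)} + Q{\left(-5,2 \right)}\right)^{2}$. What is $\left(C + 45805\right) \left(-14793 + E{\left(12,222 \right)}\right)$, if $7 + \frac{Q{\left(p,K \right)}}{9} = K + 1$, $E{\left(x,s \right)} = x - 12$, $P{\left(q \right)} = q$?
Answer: $-696765093$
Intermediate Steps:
$E{\left(x,s \right)} = -12 + x$ ($E{\left(x,s \right)} = x - 12 = -12 + x$)
$Q{\left(p,K \right)} = -54 + 9 K$ ($Q{\left(p,K \right)} = -63 + 9 \left(K + 1\right) = -63 + 9 \left(1 + K\right) = -63 + \left(9 + 9 K\right) = -54 + 9 K$)
$C = 1296$ ($C = \left(0 + \left(-54 + 9 \cdot 2\right)\right)^{2} = \left(0 + \left(-54 + 18\right)\right)^{2} = \left(0 - 36\right)^{2} = \left(-36\right)^{2} = 1296$)
$\left(C + 45805\right) \left(-14793 + E{\left(12,222 \right)}\right) = \left(1296 + 45805\right) \left(-14793 + \left(-12 + 12\right)\right) = 47101 \left(-14793 + 0\right) = 47101 \left(-14793\right) = -696765093$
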